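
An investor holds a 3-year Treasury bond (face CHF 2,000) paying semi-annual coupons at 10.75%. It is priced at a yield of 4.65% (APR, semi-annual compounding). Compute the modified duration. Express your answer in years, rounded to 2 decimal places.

Periodic yield y = 0.02325. First find Macaulay duration:
  t   CF        PV=CF/(1+0.02325)^t    t·PV
  1       107.50       105.0574       105.0574
  2       107.50       102.6703       205.3407
  3       107.50       100.3375       301.0125
  4       107.50        98.0576       392.2306
  5       107.50        95.8296       479.1480
  6     2,107.50     1,836.0185    11,016.1113
  Σ                  2,337.9710    12,498.9004
P = 2,337.9710; Macaulay duration = 12,498.9004 / 2,337.9710 = 5.34605 half-year periods = 2.67302 years.
Modified duration = D_Mac / (1 + y) = 2.67302 / 1.02325 = 2.61229 years.

2.61 years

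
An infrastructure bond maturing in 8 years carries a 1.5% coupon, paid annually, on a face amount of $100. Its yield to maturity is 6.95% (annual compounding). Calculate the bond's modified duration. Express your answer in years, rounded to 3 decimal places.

Periodic yield y = 0.0695. First find Macaulay duration:
  t   CF        PV=CF/(1+0.0695)^t    t·PV
  1         1.50         1.4025         1.4025
  2         1.50         1.3114         2.6228
  3         1.50         1.2262         3.6785
  4         1.50         1.1465         4.5859
  5         1.50         1.0720         5.3599
  6         1.50         1.0023         6.0139
  7         1.50         0.9372         6.5603
  8       101.50        59.2952       474.3618
  Σ                     67.3933       504.5857
P = 67.3933; Macaulay duration = 504.5857 / 67.3933 = 7.48718 years.
Modified duration = D_Mac / (1 + y) = 7.48718 / 1.0695 = 7.00064 years.

7.001 years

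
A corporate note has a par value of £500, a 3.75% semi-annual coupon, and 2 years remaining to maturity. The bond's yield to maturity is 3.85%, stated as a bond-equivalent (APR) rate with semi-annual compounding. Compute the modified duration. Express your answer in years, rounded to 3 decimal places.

1.909 years

Periodic yield y = 0.01925. First find Macaulay duration:
  t   CF        PV=CF/(1+0.01925)^t    t·PV
  1        9.375         9.1979         9.1979
  2        9.375         9.0242        18.0484
  3        9.375         8.8538        26.5614
  4      509.375       471.9704     1,887.8815
  Σ                    499.0463     1,941.6893
P = 499.0463; Macaulay duration = 1,941.6893 / 499.0463 = 3.89080 half-year periods = 1.94540 years.
Modified duration = D_Mac / (1 + y) = 1.94540 / 1.01925 = 1.90866 years.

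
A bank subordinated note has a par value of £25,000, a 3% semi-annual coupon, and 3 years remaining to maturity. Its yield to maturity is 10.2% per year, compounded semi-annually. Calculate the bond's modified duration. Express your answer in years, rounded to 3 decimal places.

Periodic yield y = 0.051. First find Macaulay duration:
  t   CF        PV=CF/(1+0.051)^t    t·PV
  1       375.00       356.8030       356.8030
  2       375.00       339.4891       678.9782
  3       375.00       323.0153       969.0460
  4       375.00       307.3409     1,229.3637
  5       375.00       292.4271     1,462.1357
  6    25,375.00    18,827.3742   112,964.2453
  Σ                 20,446.4498   117,660.5720
P = 20,446.4498; Macaulay duration = 117,660.5720 / 20,446.4498 = 5.75457 half-year periods = 2.87729 years.
Modified duration = D_Mac / (1 + y) = 2.87729 / 1.051 = 2.73767 years.

2.738 years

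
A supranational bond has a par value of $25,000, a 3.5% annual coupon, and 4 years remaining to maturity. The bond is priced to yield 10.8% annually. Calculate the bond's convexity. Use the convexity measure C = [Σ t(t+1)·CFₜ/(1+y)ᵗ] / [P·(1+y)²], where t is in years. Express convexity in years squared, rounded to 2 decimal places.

With y = 0.108:
  t   CF        PV=CF/(1+0.108)^t    t·PV        t(t+1)·PV
  1       875.00       789.7112       789.7112       1,579.4224
  2       875.00       712.7357     1,425.4715       4,276.4144
  3       875.00       643.2633     1,929.7899       7,719.1596
  4    25,875.00    17,168.0637    68,672.2549     343,361.2747
  Σ                 19,313.7740    72,817.2275     356,936.2710
P = 19,313.7740.
Convexity = Σ t(t+1)·PV / [P·(1+y)²] = 356,936.2710 / (19,313.7740 × 1.227664) = 15.05373.

15.05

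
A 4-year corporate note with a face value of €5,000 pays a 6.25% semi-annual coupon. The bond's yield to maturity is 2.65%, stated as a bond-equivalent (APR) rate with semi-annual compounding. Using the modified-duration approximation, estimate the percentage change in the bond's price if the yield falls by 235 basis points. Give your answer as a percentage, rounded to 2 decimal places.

Periodic yield y = 0.01325. Modified duration first:
  t   CF        PV=CF/(1+0.01325)^t    t·PV
  1       156.25       154.2068       154.2068
  2       156.25       152.1902       304.3805
  3       156.25       150.2001       450.6003
  4       156.25       148.2360       592.9438
  5       156.25       146.2975       731.4876
  6       156.25       144.3844       866.3066
  7       156.25       142.4963       997.4744
  8     5,156.25     4,640.8878    37,127.1022
  Σ                  5,678.8991    41,224.5022
P = 5,678.8991; D_Mac = 7.25924 half-year periods = 3.62962 yrs; D_mod = 3.62962/(1+0.01325) = 3.58216 yrs.
ΔP/P ≈ -D_mod · Δy = -3.58216 × (-0.0235) = +0.084181 = +8.4181%.

+8.42%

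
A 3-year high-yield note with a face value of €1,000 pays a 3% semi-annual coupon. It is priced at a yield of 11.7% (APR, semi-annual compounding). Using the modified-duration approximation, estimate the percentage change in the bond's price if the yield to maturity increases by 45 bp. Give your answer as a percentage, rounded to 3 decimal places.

Periodic yield y = 0.0585. Modified duration first:
  t   CF        PV=CF/(1+0.0585)^t    t·PV
  1        15.00        14.1710        14.1710
  2        15.00        13.3878        26.7756
  3        15.00        12.6479        37.9437
  4        15.00        11.9489        47.7956
  5        15.00        11.2885        56.4426
  6     1,015.00       721.6404     4,329.8427
  Σ                    785.0846     4,512.9712
P = 785.0846; D_Mac = 5.74839 half-year periods = 2.87419 yrs; D_mod = 2.87419/(1+0.0585) = 2.71535 yrs.
ΔP/P ≈ -D_mod · Δy = -2.71535 × (+0.0045) = -0.012219 = -1.2219%.

-1.222%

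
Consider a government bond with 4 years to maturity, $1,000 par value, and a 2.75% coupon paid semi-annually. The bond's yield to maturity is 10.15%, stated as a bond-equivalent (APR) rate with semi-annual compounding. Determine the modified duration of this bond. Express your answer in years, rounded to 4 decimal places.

Periodic yield y = 0.05075. First find Macaulay duration:
  t   CF        PV=CF/(1+0.05075)^t    t·PV
  1        13.75        13.0859        13.0859
  2        13.75        12.4539        24.9077
  3        13.75        11.8524        35.5571
  4        13.75        11.2799        45.1196
  5        13.75        10.7351        53.6755
  6        13.75        10.2166        61.2996
  7        13.75         9.7231        68.0620
  8     1,013.75       682.2376     5,457.9011
  Σ                    761.5845     5,759.6085
P = 761.5845; Macaulay duration = 5,759.6085 / 761.5845 = 7.56267 half-year periods = 3.78133 years.
Modified duration = D_Mac / (1 + y) = 3.78133 / 1.05075 = 3.59870 years.

3.5987 years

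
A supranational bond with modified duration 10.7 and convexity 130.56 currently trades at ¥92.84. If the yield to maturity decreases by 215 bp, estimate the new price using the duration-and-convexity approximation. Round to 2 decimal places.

¥117.00

Duration effect: -D_mod·Δy = -10.7 × (-0.0215) = +0.230050
Convexity effect: ½·C·(Δy)² = 0.5 × 130.56 × (-0.0215)² = +0.03017568
ΔP/P ≈ +0.230050 + 0.03017568 = +0.26022568
New price ≈ 92.84 × (1 + 0.26022568) = 116.9993521312.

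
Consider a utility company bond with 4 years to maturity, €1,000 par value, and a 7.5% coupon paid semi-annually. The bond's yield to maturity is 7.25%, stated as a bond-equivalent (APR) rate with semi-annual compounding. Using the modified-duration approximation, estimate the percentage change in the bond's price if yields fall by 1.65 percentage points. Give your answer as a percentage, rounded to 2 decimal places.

Periodic yield y = 0.03625. Modified duration first:
  t   CF        PV=CF/(1+0.03625)^t    t·PV
  1        37.50        36.1882        36.1882
  2        37.50        34.9222        69.8445
  3        37.50        33.7006       101.1018
  4        37.50        32.5217       130.0868
  5        37.50        31.3840       156.9201
  6        37.50        30.2861       181.7169
  7        37.50        29.2267       204.5867
  8     1,037.50       780.3182     6,242.5459
  Σ                  1,008.5478     7,122.9908
P = 1,008.5478; D_Mac = 7.06262 half-year periods = 3.53131 yrs; D_mod = 3.53131/(1+0.03625) = 3.40778 yrs.
ΔP/P ≈ -D_mod · Δy = -3.40778 × (-0.0165) = +0.056228 = +5.6228%.

+5.62%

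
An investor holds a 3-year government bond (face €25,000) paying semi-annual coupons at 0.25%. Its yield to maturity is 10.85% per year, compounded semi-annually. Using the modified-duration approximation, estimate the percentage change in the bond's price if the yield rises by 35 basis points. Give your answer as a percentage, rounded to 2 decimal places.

-0.99%

Periodic yield y = 0.05425. Modified duration first:
  t   CF        PV=CF/(1+0.05425)^t    t·PV
  1        31.25        29.6419        29.6419
  2        31.25        28.1166        56.2332
  3        31.25        26.6698        80.0093
  4        31.25        25.2974       101.1895
  5        31.25        23.9956       119.9781
  6    25,031.25    18,231.4361   109,388.6166
  Σ                 18,365.1574   109,775.6687
P = 18,365.1574; D_Mac = 5.97739 half-year periods = 2.98869 yrs; D_mod = 2.98869/(1+0.05425) = 2.83490 yrs.
ΔP/P ≈ -D_mod · Δy = -2.83490 × (+0.0035) = -0.009922 = -0.9922%.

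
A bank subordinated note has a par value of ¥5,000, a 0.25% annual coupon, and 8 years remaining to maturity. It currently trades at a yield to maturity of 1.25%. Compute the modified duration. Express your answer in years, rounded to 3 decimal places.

Periodic yield y = 0.0125. First find Macaulay duration:
  t   CF        PV=CF/(1+0.0125)^t    t·PV
  1        12.50        12.3457        12.3457
  2        12.50        12.1933        24.3865
  3        12.50        12.0427        36.1282
  4        12.50        11.8941        47.5762
  5        12.50        11.7472        58.7361
  6        12.50        11.6022        69.6131
  7        12.50        11.4589        80.2126
  8     5,012.50     4,538.3097    36,306.4777
  Σ                  4,621.5938    36,635.4761
P = 4,621.5938; Macaulay duration = 36,635.4761 / 4,621.5938 = 7.92702 years.
Modified duration = D_Mac / (1 + y) = 7.92702 / 1.0125 = 7.82916 years.

7.829 years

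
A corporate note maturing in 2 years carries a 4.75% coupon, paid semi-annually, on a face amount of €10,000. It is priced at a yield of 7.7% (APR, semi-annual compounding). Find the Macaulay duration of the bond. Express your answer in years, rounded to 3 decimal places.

Periodic yield y = 0.0385. Discount each cash flow and weight by its period:
  t   CF        PV=CF/(1+0.0385)^t    t·PV
  1       237.50       228.6952       228.6952
  2       237.50       220.2169       440.4338
  3       237.50       212.0528       636.1585
  4    10,237.50     8,801.7273    35,206.9094
  Σ                  9,462.6923    36,512.1969
Price P = Σ PV = 9,462.6923.
Macaulay duration = Σ(t·PV) / P = 36,512.1969 / 9,462.6923 = 3.85854 half-year periods.
In years: 3.85854 / 2 = 1.92927 years.

1.929 years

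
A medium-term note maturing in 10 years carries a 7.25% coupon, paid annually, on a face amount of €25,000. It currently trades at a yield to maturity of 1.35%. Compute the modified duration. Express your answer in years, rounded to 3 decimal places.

Periodic yield y = 0.0135. First find Macaulay duration:
  t   CF        PV=CF/(1+0.0135)^t    t·PV
  1     1,812.50     1,788.3572     1,788.3572
  2     1,812.50     1,764.5359     3,529.0719
  3     1,812.50     1,741.0320     5,223.0960
  4     1,812.50     1,717.8412     6,871.3646
  5     1,812.50     1,694.9592     8,474.7960
  6     1,812.50     1,672.3820    10,034.2923
  7     1,812.50     1,650.1056    11,550.7394
  8     1,812.50     1,628.1259    13,025.0074
  9     1,812.50     1,606.4390    14,457.9510
  10   26,812.50    23,447.6746   234,476.7464
  Σ                 38,711.4527   309,431.4222
P = 38,711.4527; Macaulay duration = 309,431.4222 / 38,711.4527 = 7.99328 years.
Modified duration = D_Mac / (1 + y) = 7.99328 / 1.0135 = 7.88681 years.

7.887 years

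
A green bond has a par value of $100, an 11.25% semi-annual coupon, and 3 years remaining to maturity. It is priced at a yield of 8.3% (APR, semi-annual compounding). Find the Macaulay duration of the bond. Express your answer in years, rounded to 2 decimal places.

Periodic yield y = 0.0415. Discount each cash flow and weight by its period:
  t   CF        PV=CF/(1+0.0415)^t    t·PV
  1        5.625         5.4009         5.4009
  2        5.625         5.1857        10.3713
  3        5.625         4.9790        14.9371
  4        5.625         4.7806        19.1225
  5        5.625         4.5901        22.9507
  6      105.625        82.7582       496.5492
  Σ                    107.6945       569.3318
Price P = Σ PV = 107.6945.
Macaulay duration = Σ(t·PV) / P = 569.3318 / 107.6945 = 5.28654 half-year periods.
In years: 5.28654 / 2 = 2.64327 years.

2.64 years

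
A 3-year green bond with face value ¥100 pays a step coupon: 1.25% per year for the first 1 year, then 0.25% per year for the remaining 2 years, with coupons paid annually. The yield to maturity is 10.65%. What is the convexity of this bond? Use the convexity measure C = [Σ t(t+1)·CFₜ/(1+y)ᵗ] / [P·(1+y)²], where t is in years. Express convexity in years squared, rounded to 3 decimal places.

With y = 0.1065:
  t   CF        PV=CF/(1+0.1065)^t    t·PV        t(t+1)·PV
  1         1.25         1.1297         1.1297           2.2594
  2         0.25         0.2042         0.4084           1.2251
  3       100.25        73.9997       221.9992         887.9967
  Σ                     75.3336       223.5373         891.4813
P = 75.3336.
Convexity = Σ t(t+1)·PV / [P·(1+y)²] = 891.4813 / (75.3336 × 1.224342) = 9.66542.

9.665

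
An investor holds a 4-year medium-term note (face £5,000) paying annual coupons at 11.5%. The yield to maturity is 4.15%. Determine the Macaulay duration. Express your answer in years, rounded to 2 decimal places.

3.49 years

Periodic yield y = 0.0415. Discount each cash flow and weight by its year:
  t   CF        PV=CF/(1+0.0415)^t    t·PV
  1       575.00       552.0883       552.0883
  2       575.00       530.0896     1,060.1792
  3       575.00       508.9675     1,526.9024
  4     5,575.00     4,738.1388    18,952.5550
  Σ                  6,329.2842    22,091.7250
Price P = Σ PV = 6,329.2842.
Macaulay duration = Σ(t·PV) / P = 22,091.7250 / 6,329.2842 = 3.49040 years.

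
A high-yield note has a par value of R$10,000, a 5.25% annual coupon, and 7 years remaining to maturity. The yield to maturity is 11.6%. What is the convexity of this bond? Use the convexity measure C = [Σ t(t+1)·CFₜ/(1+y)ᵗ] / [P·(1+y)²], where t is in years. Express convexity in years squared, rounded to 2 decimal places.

35.08

With y = 0.116:
  t   CF        PV=CF/(1+0.116)^t    t·PV        t(t+1)·PV
  1       525.00       470.4301       470.4301         940.8602
  2       525.00       421.5324       843.0647       2,529.1941
  3       525.00       377.7172     1,133.1515       4,532.6060
  4       525.00       338.4562     1,353.8250       6,769.1248
  5       525.00       303.2762     1,516.3810       9,098.2860
  6       525.00       271.7529     1,630.5172      11,413.6204
  7    10,525.00     4,881.7186    34,172.0303     273,376.2421
  Σ                  7,064.8835    41,119.3997     308,659.9337
P = 7,064.8835.
Convexity = Σ t(t+1)·PV / [P·(1+y)²] = 308,659.9337 / (7,064.8835 × 1.245456) = 35.07897.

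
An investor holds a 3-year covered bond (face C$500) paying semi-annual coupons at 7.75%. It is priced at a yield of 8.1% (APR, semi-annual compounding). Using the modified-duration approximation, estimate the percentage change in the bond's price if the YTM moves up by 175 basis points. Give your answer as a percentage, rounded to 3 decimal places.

Periodic yield y = 0.0405. Modified duration first:
  t   CF        PV=CF/(1+0.0405)^t    t·PV
  1       19.375        18.6209        18.6209
  2       19.375        17.8961        35.7921
  3       19.375        17.1995        51.5985
  4       19.375        16.5300        66.1201
  5       19.375        15.8866        79.4331
  6      519.375       409.2875     2,455.7253
  Σ                    495.4206     2,707.2899
P = 495.4206; D_Mac = 5.46463 half-year periods = 2.73231 yrs; D_mod = 2.73231/(1+0.0405) = 2.62596 yrs.
ΔP/P ≈ -D_mod · Δy = -2.62596 × (+0.0175) = -0.045954 = -4.5954%.

-4.595%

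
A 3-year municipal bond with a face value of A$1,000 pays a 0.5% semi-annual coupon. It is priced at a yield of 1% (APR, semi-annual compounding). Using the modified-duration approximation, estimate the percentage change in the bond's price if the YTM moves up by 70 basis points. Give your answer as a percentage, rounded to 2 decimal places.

Periodic yield y = 0.005. Modified duration first:
  t   CF        PV=CF/(1+0.005)^t    t·PV
  1         2.50         2.4876         2.4876
  2         2.50         2.4752         4.9504
  3         2.50         2.4629         7.3886
  4         2.50         2.4506         9.8025
  5         2.50         2.4384        12.1921
  6     1,002.50       972.9444     5,837.6662
  Σ                    985.2590     5,874.4874
P = 985.2590; D_Mac = 5.96238 half-year periods = 2.98119 yrs; D_mod = 2.98119/(1+0.005) = 2.96636 yrs.
ΔP/P ≈ -D_mod · Δy = -2.96636 × (+0.007) = -0.020765 = -2.0765%.

-2.08%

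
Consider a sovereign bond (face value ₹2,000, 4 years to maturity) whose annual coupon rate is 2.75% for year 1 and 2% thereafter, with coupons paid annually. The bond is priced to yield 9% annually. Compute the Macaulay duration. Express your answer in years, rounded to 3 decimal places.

3.840 years

Periodic yield y = 0.09. Discount each cash flow and weight by its year:
  t   CF        PV=CF/(1+0.09)^t    t·PV
  1        55.00        50.4587        50.4587
  2        40.00        33.6672        67.3344
  3        40.00        30.8873        92.6620
  4     2,040.00     1,445.1874     5,780.7497
  Σ                  1,560.2007     5,991.2049
Price P = Σ PV = 1,560.2007.
Macaulay duration = Σ(t·PV) / P = 5,991.2049 / 1,560.2007 = 3.84002 years.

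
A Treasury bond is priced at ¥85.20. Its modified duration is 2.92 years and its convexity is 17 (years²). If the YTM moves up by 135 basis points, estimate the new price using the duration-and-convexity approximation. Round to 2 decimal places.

Duration effect: -D_mod·Δy = -2.92 × (+0.0135) = -0.039420
Convexity effect: ½·C·(Δy)² = 0.5 × 17 × (0.0135)² = +0.001549125
ΔP/P ≈ -0.039420 + 0.001549125 = -0.037870875
New price ≈ 85.20 × (1 - 0.037870875) = 81.97340145.

¥81.97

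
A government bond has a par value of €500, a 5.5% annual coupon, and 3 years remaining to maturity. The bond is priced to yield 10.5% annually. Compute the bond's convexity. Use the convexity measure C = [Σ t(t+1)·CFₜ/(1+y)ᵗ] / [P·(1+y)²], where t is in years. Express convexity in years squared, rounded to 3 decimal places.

With y = 0.105:
  t   CF        PV=CF/(1+0.105)^t    t·PV        t(t+1)·PV
  1        27.50        24.8869        24.8869          49.7738
  2        27.50        22.5221        45.0441         135.1324
  3       527.50       390.9630     1,172.8889       4,691.5557
  Σ                    438.3719     1,242.8199       4,876.4618
P = 438.3719.
Convexity = Σ t(t+1)·PV / [P·(1+y)²] = 4,876.4618 / (438.3719 × 1.221025) = 9.11040.

9.110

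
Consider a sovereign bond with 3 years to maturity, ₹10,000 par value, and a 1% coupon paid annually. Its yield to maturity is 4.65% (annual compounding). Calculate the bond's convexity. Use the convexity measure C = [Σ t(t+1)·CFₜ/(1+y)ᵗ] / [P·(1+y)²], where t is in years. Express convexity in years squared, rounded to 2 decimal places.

With y = 0.0465:
  t   CF        PV=CF/(1+0.0465)^t    t·PV        t(t+1)·PV
  1       100.00        95.5566        95.5566         191.1132
  2       100.00        91.3107       182.6213         547.8640
  3    10,100.00     8,812.5922    26,437.7767     105,751.1069
  Σ                  8,999.4595    26,715.9547     106,490.0842
P = 8,999.4595.
Convexity = Σ t(t+1)·PV / [P·(1+y)²] = 106,490.0842 / (8,999.4595 × 1.095162) = 10.80474.

10.80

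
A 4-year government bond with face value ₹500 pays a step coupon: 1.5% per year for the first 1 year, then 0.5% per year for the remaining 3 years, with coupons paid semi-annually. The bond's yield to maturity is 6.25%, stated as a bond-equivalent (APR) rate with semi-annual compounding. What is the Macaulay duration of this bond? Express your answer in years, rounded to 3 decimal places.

3.922 years

Periodic yield y = 0.03125. Discount each cash flow and weight by its period:
  t   CF        PV=CF/(1+0.03125)^t    t·PV
  1         3.75         3.6364         3.6364
  2         3.75         3.5262         7.0523
  3         1.25         1.1398         3.4193
  4         1.25         1.1052         4.4209
  5         1.25         1.0717         5.3587
  6         1.25         1.0393         6.2356
  7         1.25         1.0078         7.0544
  8       501.25       391.8706     3,134.9649
  Σ                    404.3969     3,172.1425
Price P = Σ PV = 404.3969.
Macaulay duration = Σ(t·PV) / P = 3,172.1425 / 404.3969 = 7.84413 half-year periods.
In years: 7.84413 / 2 = 3.92207 years.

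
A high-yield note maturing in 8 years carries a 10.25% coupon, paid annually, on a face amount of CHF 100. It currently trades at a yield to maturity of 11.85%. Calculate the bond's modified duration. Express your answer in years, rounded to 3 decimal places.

5.123 years

Periodic yield y = 0.1185. First find Macaulay duration:
  t   CF        PV=CF/(1+0.1185)^t    t·PV
  1        10.25         9.1641         9.1641
  2        10.25         8.1932        16.3863
  3        10.25         7.3251        21.9754
  4        10.25         6.5491        26.1963
  5        10.25         5.8552        29.2761
  6        10.25         5.2349        31.4094
  7        10.25         4.6803        32.7620
  8       110.25        45.0081       360.0648
  Σ                     92.0099       527.2344
P = 92.0099; Macaulay duration = 527.2344 / 92.0099 = 5.73019 years.
Modified duration = D_Mac / (1 + y) = 5.73019 / 1.1185 = 5.12310 years.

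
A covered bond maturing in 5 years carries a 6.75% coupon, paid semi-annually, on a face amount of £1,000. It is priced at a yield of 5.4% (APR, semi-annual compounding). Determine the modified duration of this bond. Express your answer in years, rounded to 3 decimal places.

Periodic yield y = 0.027. First find Macaulay duration:
  t   CF        PV=CF/(1+0.027)^t    t·PV
  1        33.75        32.8627        32.8627
  2        33.75        31.9987        63.9975
  3        33.75        31.1575        93.4725
  4        33.75        30.3384       121.3534
  5        33.75        29.5408       147.7038
  6        33.75        28.7641       172.5847
  7        33.75        28.0079       196.0554
  8        33.75        27.2716       218.1726
  9        33.75        26.5546       238.9914
  10    1,033.75       791.9743     7,919.7430
  Σ                  1,058.4705     9,204.9369
P = 1,058.4705; Macaulay duration = 9,204.9369 / 1,058.4705 = 8.69645 half-year periods = 4.34823 years.
Modified duration = D_Mac / (1 + y) = 4.34823 / 1.027 = 4.23391 years.

4.234 years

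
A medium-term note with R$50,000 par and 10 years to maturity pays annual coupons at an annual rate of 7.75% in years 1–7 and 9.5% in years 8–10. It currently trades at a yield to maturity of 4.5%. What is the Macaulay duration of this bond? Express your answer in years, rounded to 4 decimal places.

Periodic yield y = 0.045. Discount each cash flow and weight by its year:
  t   CF        PV=CF/(1+0.045)^t    t·PV
  1     3,875.00     3,708.1340     3,708.1340
  2     3,875.00     3,548.4536     7,096.9071
  3     3,875.00     3,395.6493    10,186.9480
  4     3,875.00     3,249.4252    12,997.7008
  5     3,875.00     3,109.4978    15,547.4890
  6     3,875.00     2,975.5960    17,853.5759
  7     3,875.00     2,847.4603    19,932.2219
  8     4,750.00     3,340.1294    26,721.0348
  9     4,750.00     3,196.2960    28,766.6643
  10   54,750.00    35,255.0406   352,550.4059
  Σ                 64,625.6821   495,361.0818
Price P = Σ PV = 64,625.6821.
Macaulay duration = Σ(t·PV) / P = 495,361.0818 / 64,625.6821 = 7.66508 years.

7.6651 years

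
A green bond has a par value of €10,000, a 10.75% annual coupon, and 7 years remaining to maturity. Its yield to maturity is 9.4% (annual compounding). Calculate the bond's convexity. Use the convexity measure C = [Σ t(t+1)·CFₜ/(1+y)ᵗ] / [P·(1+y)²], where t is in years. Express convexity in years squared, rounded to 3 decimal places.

With y = 0.094:
  t   CF        PV=CF/(1+0.094)^t    t·PV        t(t+1)·PV
  1     1,075.00       982.6325       982.6325       1,965.2651
  2     1,075.00       898.2016     1,796.4032       5,389.2095
  3     1,075.00       821.0252     2,463.0757       9,852.3026
  4     1,075.00       750.4801     3,001.9204      15,009.6018
  5     1,075.00       685.9964     3,429.9821      20,579.8928
  6     1,075.00       627.0534     3,762.3204      26,336.2431
  7    11,075.00     5,905.0351    41,335.2455     330,681.9637
  Σ                 10,670.4243    56,771.5798     409,814.4788
P = 10,670.4243.
Convexity = Σ t(t+1)·PV / [P·(1+y)²] = 409,814.4788 / (10,670.4243 × 1.196836) = 32.09009.

32.090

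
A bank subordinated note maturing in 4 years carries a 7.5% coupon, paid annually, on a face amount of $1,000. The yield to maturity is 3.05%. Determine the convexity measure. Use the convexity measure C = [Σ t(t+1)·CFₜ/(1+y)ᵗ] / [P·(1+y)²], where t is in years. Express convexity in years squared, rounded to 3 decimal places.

16.533

With y = 0.0305:
  t   CF        PV=CF/(1+0.0305)^t    t·PV        t(t+1)·PV
  1        75.00        72.7802        72.7802         145.5604
  2        75.00        70.6261       141.2522         423.7566
  3        75.00        68.5358       205.6073         822.4292
  4     1,075.00       953.2712     3,813.0849      19,065.4243
  Σ                  1,165.2133     4,232.7246      20,457.1706
P = 1,165.2133.
Convexity = Σ t(t+1)·PV / [P·(1+y)²] = 20,457.1706 / (1,165.2133 × 1.061930) = 16.53271.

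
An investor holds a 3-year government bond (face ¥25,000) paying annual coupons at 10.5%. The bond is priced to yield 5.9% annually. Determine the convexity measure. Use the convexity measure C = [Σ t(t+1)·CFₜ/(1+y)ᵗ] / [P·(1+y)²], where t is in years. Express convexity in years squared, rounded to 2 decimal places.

9.47

With y = 0.059:
  t   CF        PV=CF/(1+0.059)^t    t·PV        t(t+1)·PV
  1     2,625.00     2,478.7535     2,478.7535       4,957.5071
  2     2,625.00     2,340.6549     4,681.3098      14,043.9294
  3    27,625.00    23,260.2515    69,780.7545     279,123.0181
  Σ                 28,079.6600    76,940.8179     298,124.4546
P = 28,079.6600.
Convexity = Σ t(t+1)·PV / [P·(1+y)²] = 298,124.4546 / (28,079.6600 × 1.121481) = 9.46703.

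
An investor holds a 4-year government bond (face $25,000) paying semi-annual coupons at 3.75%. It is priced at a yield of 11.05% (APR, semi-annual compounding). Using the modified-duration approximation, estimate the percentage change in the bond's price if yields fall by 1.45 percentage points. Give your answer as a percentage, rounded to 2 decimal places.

Periodic yield y = 0.05525. Modified duration first:
  t   CF        PV=CF/(1+0.05525)^t    t·PV
  1       468.75       444.2075       444.2075
  2       468.75       420.9500       841.9001
  3       468.75       398.9103     1,196.7308
  4       468.75       378.0244     1,512.0976
  5       468.75       358.2321     1,791.1604
  6       468.75       339.4760     2,036.8562
  7       468.75       321.7020     2,251.9140
  8    25,468.75    16,563.9818   132,511.8541
  Σ                 19,225.4841   142,586.7207
P = 19,225.4841; D_Mac = 7.41655 half-year periods = 3.70827 yrs; D_mod = 3.70827/(1+0.05525) = 3.51412 yrs.
ΔP/P ≈ -D_mod · Δy = -3.51412 × (-0.0145) = +0.050955 = +5.0955%.

+5.10%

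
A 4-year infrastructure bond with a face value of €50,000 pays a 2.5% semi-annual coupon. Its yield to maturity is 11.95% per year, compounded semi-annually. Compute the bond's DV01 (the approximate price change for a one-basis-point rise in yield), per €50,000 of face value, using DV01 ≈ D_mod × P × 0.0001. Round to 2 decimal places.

€12.63

Periodic yield y = 0.05975.
  t   CF        PV=CF/(1+0.05975)^t    t·PV
  1       625.00       589.7617       589.7617
  2       625.00       556.5102     1,113.0205
  3       625.00       525.1335     1,575.4006
  4       625.00       495.5259     1,982.1034
  5       625.00       467.5875     2,337.9375
  6       625.00       441.2243     2,647.3461
  7       625.00       416.3476     2,914.4330
  8    50,625.00    31,822.7447   254,581.9574
  Σ                 35,314.8354   267,741.9602
P = 35,314.8354; D_Mac = 7.58157 half-year periods = 3.79079 yrs; D_mod = 3.57706 yrs.
DV01 ≈ 3.57706 × 35,314.8354 × 0.0001 = 12.632317.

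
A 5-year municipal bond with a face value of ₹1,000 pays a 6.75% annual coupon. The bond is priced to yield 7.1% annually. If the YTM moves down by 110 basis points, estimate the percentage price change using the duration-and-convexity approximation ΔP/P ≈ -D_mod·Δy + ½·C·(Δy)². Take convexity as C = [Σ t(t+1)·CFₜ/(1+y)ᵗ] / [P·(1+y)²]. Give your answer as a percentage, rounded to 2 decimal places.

With y = 0.071:
  t   CF        PV=CF/(1+0.071)^t    t·PV        t(t+1)·PV
  1        67.50        63.0252        63.0252         126.0504
  2        67.50        58.8471       117.6941         353.0824
  3        67.50        54.9459       164.8377         659.3509
  4        67.50        51.3034       205.2135       1,026.0674
  5     1,067.50       757.5661     3,787.8305      22,726.9829
  Σ                    985.6877     4,338.6010      24,891.5340
P = 985.6877; D_Mac = 4.40160 yrs; D_mod = 4.10980 yrs; C = 22.01575.
Duration effect: -4.10980 × (-0.011) = +0.045208
Convexity effect: 0.5 × 22.01575 × (-0.011)² = +0.0013320
ΔP/P ≈ +0.045208 + 0.0013320 = +0.046540 = +4.6540%.

+4.65%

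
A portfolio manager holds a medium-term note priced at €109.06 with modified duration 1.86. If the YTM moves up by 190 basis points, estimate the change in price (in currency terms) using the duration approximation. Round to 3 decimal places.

-€3.854

Duration approximation: ΔP/P ≈ -D_mod · Δy = -1.86 × (+0.019) = -0.035340.
ΔP ≈ 109.06 × (-0.035340) = -3.8541804.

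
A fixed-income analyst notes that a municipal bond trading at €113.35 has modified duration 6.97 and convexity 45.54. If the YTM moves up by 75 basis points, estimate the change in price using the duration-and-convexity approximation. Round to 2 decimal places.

Duration effect: -D_mod·Δy = -6.97 × (+0.0075) = -0.052275
Convexity effect: ½·C·(Δy)² = 0.5 × 45.54 × (0.0075)² = +0.0012808125
ΔP/P ≈ -0.052275 + 0.0012808125 = -0.0509941875
ΔP ≈ 113.35 × (-0.0509941875) = -5.780191153125.

-€5.78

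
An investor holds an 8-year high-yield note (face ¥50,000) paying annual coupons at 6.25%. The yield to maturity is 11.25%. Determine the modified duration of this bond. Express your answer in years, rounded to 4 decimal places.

Periodic yield y = 0.1125. First find Macaulay duration:
  t   CF        PV=CF/(1+0.1125)^t    t·PV
  1     3,125.00     2,808.9888     2,808.9888
  2     3,125.00     2,524.9337     5,049.8674
  3     3,125.00     2,269.6033     6,808.8100
  4     3,125.00     2,040.0929     8,160.3716
  5     3,125.00     1,833.7914     9,168.9568
  6     3,125.00     1,648.3518     9,890.1107
  7     3,125.00     1,481.6645    10,371.6517
  8    53,125.00    22,641.1658   181,129.3267
  Σ                 37,248.5922   233,388.0838
P = 37,248.5922; Macaulay duration = 233,388.0838 / 37,248.5922 = 6.26569 years.
Modified duration = D_Mac / (1 + y) = 6.26569 / 1.1125 = 5.63208 years.

5.6321 years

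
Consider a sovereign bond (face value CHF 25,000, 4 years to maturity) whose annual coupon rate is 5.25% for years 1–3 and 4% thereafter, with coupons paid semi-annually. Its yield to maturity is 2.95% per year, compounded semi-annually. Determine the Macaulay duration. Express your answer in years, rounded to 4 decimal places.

3.6753 years

Periodic yield y = 0.01475. Discount each cash flow and weight by its period:
  t   CF        PV=CF/(1+0.01475)^t    t·PV
  1       656.25       646.7110       646.7110
  2       656.25       637.3107     1,274.6214
  3       656.25       628.0470     1,884.1410
  4       656.25       618.9179     2,475.6718
  5       656.25       609.9216     3,049.6080
  6       656.25       601.0560     3,606.3362
  7       500.00       451.2909     3,159.0364
  8    25,500.00    22,681.2873   181,450.2987
  Σ                 26,874.5425   197,546.4244
Price P = Σ PV = 26,874.5425.
Macaulay duration = Σ(t·PV) / P = 197,546.4244 / 26,874.5425 = 7.35069 half-year periods.
In years: 7.35069 / 2 = 3.67534 years.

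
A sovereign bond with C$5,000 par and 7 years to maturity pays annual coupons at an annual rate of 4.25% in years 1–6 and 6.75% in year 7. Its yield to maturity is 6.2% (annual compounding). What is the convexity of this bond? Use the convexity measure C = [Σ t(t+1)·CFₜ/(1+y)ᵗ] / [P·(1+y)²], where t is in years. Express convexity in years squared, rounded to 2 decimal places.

41.80

With y = 0.062:
  t   CF        PV=CF/(1+0.062)^t    t·PV        t(t+1)·PV
  1       212.50       200.0942       200.0942         400.1883
  2       212.50       188.4126       376.8252       1,130.4755
  3       212.50       177.4130       532.2389       2,128.9557
  4       212.50       167.0555       668.2221       3,341.1107
  5       212.50       157.3028       786.5138       4,719.0829
  6       212.50       148.1194       888.7162       6,221.0132
  7     5,337.50     3,503.2108    24,522.4756     196,179.8047
  Σ                  4,541.6082    27,975.0860     214,120.6310
P = 4,541.6082.
Convexity = Σ t(t+1)·PV / [P·(1+y)²] = 214,120.6310 / (4,541.6082 × 1.127844) = 41.80227.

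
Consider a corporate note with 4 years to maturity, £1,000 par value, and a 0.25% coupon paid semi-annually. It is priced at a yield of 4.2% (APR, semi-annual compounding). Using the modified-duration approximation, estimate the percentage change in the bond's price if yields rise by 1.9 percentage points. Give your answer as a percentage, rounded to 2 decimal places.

-7.41%

Periodic yield y = 0.021. Modified duration first:
  t   CF        PV=CF/(1+0.021)^t    t·PV
  1         1.25         1.2243         1.2243
  2         1.25         1.1991         2.3982
  3         1.25         1.1744         3.5233
  4         1.25         1.1503         4.6012
  5         1.25         1.1266         5.6331
  6         1.25         1.1035         6.6207
  7         1.25         1.0808         7.5653
  8     1,001.25       847.8843     6,783.0744
  Σ                    855.9433     6,814.6406
P = 855.9433; D_Mac = 7.96156 half-year periods = 3.98078 yrs; D_mod = 3.98078/(1+0.021) = 3.89890 yrs.
ΔP/P ≈ -D_mod · Δy = -3.89890 × (+0.019) = -0.074079 = -7.4079%.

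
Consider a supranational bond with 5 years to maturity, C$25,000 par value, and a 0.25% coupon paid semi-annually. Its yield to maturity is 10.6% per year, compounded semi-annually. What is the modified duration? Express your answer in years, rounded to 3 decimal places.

Periodic yield y = 0.053. First find Macaulay duration:
  t   CF        PV=CF/(1+0.053)^t    t·PV
  1        31.25        29.6771        29.6771
  2        31.25        28.1834        56.3668
  3        31.25        26.7649        80.2946
  4        31.25        25.4177       101.6709
  5        31.25        24.1384       120.6919
  6        31.25        22.9234       137.5406
  7        31.25        21.7696       152.3875
  8        31.25        20.6739       165.3914
  9        31.25        19.6334       176.7003
  10   25,031.25    14,934.7799   149,347.7988
  Σ                 15,153.9617   150,368.5199
P = 15,153.9617; Macaulay duration = 150,368.5199 / 15,153.9617 = 9.92272 half-year periods = 4.96136 years.
Modified duration = D_Mac / (1 + y) = 4.96136 / 1.053 = 4.71164 years.

4.712 years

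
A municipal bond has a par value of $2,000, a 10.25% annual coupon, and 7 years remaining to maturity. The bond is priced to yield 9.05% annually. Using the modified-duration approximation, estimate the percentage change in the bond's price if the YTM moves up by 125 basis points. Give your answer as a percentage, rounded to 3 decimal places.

-6.162%

Periodic yield y = 0.0905. Modified duration first:
  t   CF        PV=CF/(1+0.0905)^t    t·PV
  1       205.00       187.9872       187.9872
  2       205.00       172.3862       344.7724
  3       205.00       158.0800       474.2399
  4       205.00       144.9610       579.8440
  5       205.00       132.9308       664.6538
  6       205.00       121.8989       731.3935
  7     2,205.00     1,202.3445     8,416.4112
  Σ                  2,120.5885    11,399.3020
P = 2,120.5885; D_Mac = 5.37554 yrs; D_mod = 5.37554/(1+0.0905) = 4.92942 yrs.
ΔP/P ≈ -D_mod · Δy = -4.92942 × (+0.0125) = -0.061618 = -6.1618%.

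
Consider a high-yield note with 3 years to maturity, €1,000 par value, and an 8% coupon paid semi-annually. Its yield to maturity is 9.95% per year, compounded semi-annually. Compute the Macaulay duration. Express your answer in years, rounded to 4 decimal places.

2.7177 years

Periodic yield y = 0.04975. Discount each cash flow and weight by its period:
  t   CF        PV=CF/(1+0.04975)^t    t·PV
  1        40.00        38.1043        38.1043
  2        40.00        36.2985        72.5969
  3        40.00        34.5782       103.7346
  4        40.00        32.9395       131.7578
  5        40.00        31.3784       156.8919
  6     1,040.00       777.1736     4,663.0416
  Σ                    950.4724     5,166.1272
Price P = Σ PV = 950.4724.
Macaulay duration = Σ(t·PV) / P = 5,166.1272 / 950.4724 = 5.43533 half-year periods.
In years: 5.43533 / 2 = 2.71766 years.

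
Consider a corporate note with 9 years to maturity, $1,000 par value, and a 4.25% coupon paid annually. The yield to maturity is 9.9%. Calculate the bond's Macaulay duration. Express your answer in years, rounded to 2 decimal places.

Periodic yield y = 0.099. Discount each cash flow and weight by its year:
  t   CF        PV=CF/(1+0.099)^t    t·PV
  1        42.50        38.6715        38.6715
  2        42.50        35.1879        70.3758
  3        42.50        32.0181        96.0544
  4        42.50        29.1339       116.5355
  5        42.50        26.5094       132.5472
  6        42.50        24.1214       144.7285
  7        42.50        21.9485       153.6396
  8        42.50        19.9713       159.7708
  9     1,042.50       445.7556     4,011.8006
  Σ                    673.3178     4,924.1238
Price P = Σ PV = 673.3178.
Macaulay duration = Σ(t·PV) / P = 4,924.1238 / 673.3178 = 7.31322 years.

7.31 years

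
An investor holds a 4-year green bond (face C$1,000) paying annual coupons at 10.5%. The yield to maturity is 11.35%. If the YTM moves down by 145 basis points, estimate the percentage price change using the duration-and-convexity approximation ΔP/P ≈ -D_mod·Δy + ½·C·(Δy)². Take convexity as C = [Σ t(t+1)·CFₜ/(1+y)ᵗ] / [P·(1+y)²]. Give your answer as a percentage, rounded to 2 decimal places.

+4.64%

With y = 0.1135:
  t   CF        PV=CF/(1+0.1135)^t    t·PV        t(t+1)·PV
  1       105.00        94.2973        94.2973         188.5945
  2       105.00        84.6855       169.3709         508.1128
  3       105.00        76.0534       228.1602         912.6408
  4     1,105.00       718.7890     2,875.1558      14,375.7790
  Σ                    973.8251     3,366.9842      15,985.1271
P = 973.8251; D_Mac = 3.45748 yrs; D_mod = 3.10506 yrs; C = 13.23899.
Duration effect: -3.10506 × (-0.0145) = +0.045023
Convexity effect: 0.5 × 13.23899 × (-0.0145)² = +0.0013917
ΔP/P ≈ +0.045023 + 0.0013917 = +0.046415 = +4.6415%.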